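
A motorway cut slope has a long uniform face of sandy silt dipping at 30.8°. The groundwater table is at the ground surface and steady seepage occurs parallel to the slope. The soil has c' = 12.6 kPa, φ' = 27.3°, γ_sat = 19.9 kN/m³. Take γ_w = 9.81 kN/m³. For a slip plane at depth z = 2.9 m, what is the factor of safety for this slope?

FS = 0.94

With seepage parallel to the slope and the water table at the surface, the effective normal stress on the slip plane uses the buoyant unit weight γ' = γ_sat − γ_w while the driving shear stress uses γ_sat:
FS = [c' + γ' z cos²β tanφ'] / [γ_sat z sinβ cosβ]
γ' = 19.9 − 9.81 = 10.09 kN/m³
Numerator = 12.6 + 10.09·2.9·cos²30.8°·tan27.3° = 12.6 + 10.09·2.9·0.7378·0.5161 = 23.743 kPa
Denominator = 19.9·2.9·sin30.8°·cos30.8° = 19.9·2.9·0.5120·0.8590 = 25.382 kPa
FS = 23.743 / 25.382 = 0.935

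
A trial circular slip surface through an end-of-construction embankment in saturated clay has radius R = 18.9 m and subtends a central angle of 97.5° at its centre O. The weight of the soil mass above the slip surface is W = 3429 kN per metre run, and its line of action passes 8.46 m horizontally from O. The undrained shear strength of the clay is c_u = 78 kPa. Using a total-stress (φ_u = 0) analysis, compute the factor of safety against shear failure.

Taking moments about the centre O, the resisting moment is provided by the undrained shear strength acting along the arc:
Arc length L_a = R·θ = 18.9·(97.5°·π/180) = 18.9·1.7017 = 32.16 m
M_R = c_u·L_a·R = 78·32.16·18.9 = 47413.3 kN·m/m
M_D = W·d = 3429·8.46 = 29009.3 kN·m/m
FS = M_R / M_D = 47413.3 / 29009.3 = 1.634

FS = 1.63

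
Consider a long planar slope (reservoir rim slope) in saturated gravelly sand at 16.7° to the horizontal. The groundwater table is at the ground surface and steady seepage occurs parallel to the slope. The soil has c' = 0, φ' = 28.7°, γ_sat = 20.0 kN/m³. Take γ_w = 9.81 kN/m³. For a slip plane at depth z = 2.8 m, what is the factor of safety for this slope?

With seepage parallel to the slope and the water table at the surface, the effective normal stress on the slip plane uses the buoyant unit weight γ' = γ_sat − γ_w while the driving shear stress uses γ_sat:
FS = [c' + γ' z cos²β tanφ'] / [γ_sat z sinβ cosβ]
(For c' = 0 this reduces to FS = (γ'/γ_sat)·tanφ'/tanβ.)
γ' = 20.0 − 9.81 = 10.19 kN/m³
Numerator = 0.0 + 10.19·2.8·cos²16.7°·tan28.7° = 0.0 + 10.19·2.8·0.9174·0.5475 = 14.331 kPa
Denominator = 20.0·2.8·sin16.7°·cos16.7° = 20.0·2.8·0.2874·0.9578 = 15.413 kPa
FS = 14.331 / 15.413 = 0.930

FS = 0.93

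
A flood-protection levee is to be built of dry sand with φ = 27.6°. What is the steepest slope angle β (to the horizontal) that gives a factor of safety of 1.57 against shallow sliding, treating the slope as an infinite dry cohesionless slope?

For an infinite dry cohesionless slope FS = tanφ/tanβ, so tanβ = tanφ / FS.
tanβ = tan27.6° / 1.57 = 0.5228 / 1.57 = 0.3330
β = arctan(0.3330) = 18.42°

β = 18.4°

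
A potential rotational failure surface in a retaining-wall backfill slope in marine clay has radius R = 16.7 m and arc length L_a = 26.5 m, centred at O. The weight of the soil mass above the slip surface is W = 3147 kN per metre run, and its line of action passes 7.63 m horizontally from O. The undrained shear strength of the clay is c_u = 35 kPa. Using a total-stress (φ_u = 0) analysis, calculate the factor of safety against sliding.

FS = 0.65

Taking moments about the centre O, the resisting moment is provided by the undrained shear strength acting along the arc:
M_R = c_u·L_a·R = 35·26.50·16.7 = 15489.2 kN·m/m
M_D = W·d = 3147·7.63 = 24011.6 kN·m/m
FS = M_R / M_D = 15489.2 / 24011.6 = 0.645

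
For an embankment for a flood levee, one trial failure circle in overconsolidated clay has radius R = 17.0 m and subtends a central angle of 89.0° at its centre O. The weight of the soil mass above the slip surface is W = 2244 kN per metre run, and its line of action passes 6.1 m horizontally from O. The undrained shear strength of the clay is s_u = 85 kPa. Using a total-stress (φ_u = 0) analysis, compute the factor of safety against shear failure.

Taking moments about the centre O, the resisting moment is provided by the undrained shear strength acting along the arc:
Arc length L_a = R·θ = 17.0·(89.0°·π/180) = 17.0·1.5533 = 26.41 m
M_R = s_u·L_a·R = 85·26.41·17.0 = 38157.9 kN·m/m
M_D = W·d = 2244·6.1 = 13688.4 kN·m/m
FS = M_R / M_D = 38157.9 / 13688.4 = 2.788

FS = 2.79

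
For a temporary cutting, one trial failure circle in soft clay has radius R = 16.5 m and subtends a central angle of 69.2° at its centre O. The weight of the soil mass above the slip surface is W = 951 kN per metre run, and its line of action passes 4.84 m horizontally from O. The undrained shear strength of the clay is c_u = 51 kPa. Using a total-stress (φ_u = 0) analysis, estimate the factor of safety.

Taking moments about the centre O, the resisting moment is provided by the undrained shear strength acting along the arc:
Arc length L_a = R·θ = 16.5·(69.2°·π/180) = 16.5·1.2078 = 19.93 m
M_R = c_u·L_a·R = 51·19.93·16.5 = 16769.6 kN·m/m
M_D = W·d = 951·4.84 = 4602.8 kN·m/m
FS = M_R / M_D = 16769.6 / 4602.8 = 3.643

FS = 3.64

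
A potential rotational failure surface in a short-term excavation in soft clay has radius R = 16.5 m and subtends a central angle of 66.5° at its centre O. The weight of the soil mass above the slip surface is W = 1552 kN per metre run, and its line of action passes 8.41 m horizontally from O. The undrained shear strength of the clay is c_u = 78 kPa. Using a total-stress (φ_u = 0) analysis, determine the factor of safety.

Taking moments about the centre O, the resisting moment is provided by the undrained shear strength acting along the arc:
Arc length L_a = R·θ = 16.5·(66.5°·π/180) = 16.5·1.1606 = 19.15 m
M_R = c_u·L_a·R = 78·19.15·16.5 = 24646.9 kN·m/m
M_D = W·d = 1552·8.41 = 13052.3 kN·m/m
FS = M_R / M_D = 24646.9 / 13052.3 = 1.888

FS = 1.89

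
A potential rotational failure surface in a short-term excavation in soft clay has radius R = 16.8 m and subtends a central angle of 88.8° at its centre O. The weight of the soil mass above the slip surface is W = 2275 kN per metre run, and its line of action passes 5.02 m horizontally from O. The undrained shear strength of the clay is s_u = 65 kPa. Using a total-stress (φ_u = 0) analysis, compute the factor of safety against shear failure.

FS = 2.49

Taking moments about the centre O, the resisting moment is provided by the undrained shear strength acting along the arc:
Arc length L_a = R·θ = 16.8·(88.8°·π/180) = 16.8·1.5499 = 26.04 m
M_R = s_u·L_a·R = 65·26.04·16.8 = 28433.0 kN·m/m
M_D = W·d = 2275·5.02 = 11420.5 kN·m/m
FS = M_R / M_D = 28433.0 / 11420.5 = 2.490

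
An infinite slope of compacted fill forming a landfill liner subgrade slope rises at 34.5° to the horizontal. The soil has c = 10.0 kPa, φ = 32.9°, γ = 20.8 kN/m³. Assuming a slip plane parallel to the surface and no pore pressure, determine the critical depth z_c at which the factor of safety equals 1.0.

Setting FS = 1.00 in FS = [c + γz cos²β tanφ] / [γz sinβ cosβ] and solving for z:
z = c / [γ cosβ (FS·sinβ − cosβ·tanφ)]
  = 10.0 / [20.8·cos34.5°·(1.00·sin34.5° − cos34.5°·tan32.9°)]
  = 10.0 / [20.8·0.8241·(1.00·0.5664 − 0.8241·0.6469)]
  = 10.0 / 0.5701 = 17.542 m

z_c = 17.54 m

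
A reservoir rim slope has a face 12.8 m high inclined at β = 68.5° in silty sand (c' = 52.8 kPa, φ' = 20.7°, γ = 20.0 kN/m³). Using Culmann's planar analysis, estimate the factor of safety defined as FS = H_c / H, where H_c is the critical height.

FS = 2.19

H_c = (4c'/γ) · sinβ cosφ' / [1 − cos(β − φ')]
    = (4·52.8/20.0) · sin68.5°·cos20.7° / [1 − cos47.8°]
    = 10.560 · 0.8704 / 0.3283 = 28.00 m
FS = H_c / H = 28.00 / 12.8 = 2.187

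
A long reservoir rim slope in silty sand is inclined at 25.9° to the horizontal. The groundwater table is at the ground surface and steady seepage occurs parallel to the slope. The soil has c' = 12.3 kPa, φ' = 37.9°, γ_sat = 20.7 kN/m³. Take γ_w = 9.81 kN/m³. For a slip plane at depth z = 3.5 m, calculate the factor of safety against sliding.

FS = 1.28

With seepage parallel to the slope and the water table at the surface, the effective normal stress on the slip plane uses the buoyant unit weight γ' = γ_sat − γ_w while the driving shear stress uses γ_sat:
FS = [c' + γ' z cos²β tanφ'] / [γ_sat z sinβ cosβ]
γ' = 20.7 − 9.81 = 10.89 kN/m³
Numerator = 12.3 + 10.89·3.5·cos²25.9°·tan37.9° = 12.3 + 10.89·3.5·0.8092·0.7785 = 36.310 kPa
Denominator = 20.7·3.5·sin25.9°·cos25.9° = 20.7·3.5·0.4368·0.8996 = 28.468 kPa
FS = 36.310 / 28.468 = 1.275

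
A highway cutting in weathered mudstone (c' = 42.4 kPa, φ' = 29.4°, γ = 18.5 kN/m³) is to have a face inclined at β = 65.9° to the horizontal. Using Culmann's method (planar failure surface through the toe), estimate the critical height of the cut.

Culmann's analysis gives the critical failure plane at α_cr = (β + φ')/2 = (65.9 + 29.4)/2 = 47.7°, and the critical height
H_c = (4c'/γ) · sinβ cosφ' / [1 − cos(β − φ')]
    = (4·42.4/18.5) · sin65.9°·cos29.4° / [1 − cos(36.5°)]
    = 9.168 · 0.9128·0.8712 / [1 − 0.8039]
    = 9.168 · 0.7953 / 0.1961
    = 37.17 m

H_c = 37.17 m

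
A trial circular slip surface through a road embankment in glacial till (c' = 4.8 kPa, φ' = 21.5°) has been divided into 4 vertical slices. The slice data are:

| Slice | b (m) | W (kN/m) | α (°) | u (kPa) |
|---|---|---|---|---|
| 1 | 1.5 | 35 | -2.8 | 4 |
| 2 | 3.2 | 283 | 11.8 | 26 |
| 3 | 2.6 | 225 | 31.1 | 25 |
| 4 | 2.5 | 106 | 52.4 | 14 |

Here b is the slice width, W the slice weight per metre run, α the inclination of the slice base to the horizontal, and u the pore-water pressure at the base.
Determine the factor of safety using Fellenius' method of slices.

FS = 0.75

Ordinary method of slices: FS = Σ[c'·Δl_i + (W_i cosα_i − u_i·Δl_i)·tanφ'] / Σ W_i sinα_i, with Δl_i = b_i / cosα_i.
Slice 1: Δl = 1.5/cos(-2.8°) = 1.502 m; N'_1 = 35·cos(-2.8°) − 4·1.502 = 29.0; c'Δl = 7.21; W sinα = -1.7
Slice 2: Δl = 3.2/cos11.8° = 3.269 m; N'_2 = 283·cos11.8° − 26·3.269 = 192.0; c'Δl = 15.69; W sinα = 57.9
Slice 3: Δl = 2.6/cos31.1° = 3.036 m; N'_3 = 225·cos31.1° − 25·3.036 = 116.7; c'Δl = 14.57; W sinα = 116.2
Slice 4: Δl = 2.5/cos52.4° = 4.097 m; N'_4 = 106·cos52.4° − 14·4.097 = 7.3; c'Δl = 19.67; W sinα = 84.0
Σc'Δl = 57.1 kN/m; ΣN' = 345.0 kN/m; ΣW sinα = 256.4 kN/m
Resisting = 57.1 + 345.0·tan21.5° = 57.1 + 135.9 = 193.1 kN/m
FS = 193.1 / 256.4 = 0.753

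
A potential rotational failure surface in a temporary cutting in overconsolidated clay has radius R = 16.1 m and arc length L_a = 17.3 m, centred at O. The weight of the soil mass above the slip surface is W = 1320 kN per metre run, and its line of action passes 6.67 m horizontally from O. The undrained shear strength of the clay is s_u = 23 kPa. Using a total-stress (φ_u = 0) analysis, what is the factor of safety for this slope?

Taking moments about the centre O, the resisting moment is provided by the undrained shear strength acting along the arc:
M_R = s_u·L_a·R = 23·17.30·16.1 = 6406.2 kN·m/m
M_D = W·d = 1320·6.67 = 8804.4 kN·m/m
FS = M_R / M_D = 6406.2 / 8804.4 = 0.728

FS = 0.73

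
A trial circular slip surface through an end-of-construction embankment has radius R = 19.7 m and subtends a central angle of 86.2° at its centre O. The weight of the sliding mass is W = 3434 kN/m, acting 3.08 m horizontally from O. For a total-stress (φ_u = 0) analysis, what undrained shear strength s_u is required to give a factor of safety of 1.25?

FS = s_u·L_a·R / (W·d), so s_u = FS·W·d / (L_a·R).
Arc length L_a = R·θ = 19.7·(86.2°·π/180) = 19.7·1.5045 = 29.64 m
s_u = 1.25·3434·3.08 / (29.64·19.7) = 13220.9 / 583.87 = 22.64 kPa

s_u = 22.6 kPa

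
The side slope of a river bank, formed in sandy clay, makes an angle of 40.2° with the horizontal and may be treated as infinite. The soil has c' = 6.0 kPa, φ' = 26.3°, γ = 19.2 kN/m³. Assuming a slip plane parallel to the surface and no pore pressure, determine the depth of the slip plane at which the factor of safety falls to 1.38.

Setting FS = 1.38 in FS = [c' + γz cos²β tanφ'] / [γz sinβ cosβ] and solving for z:
z = c' / [γ cosβ (FS·sinβ − cosβ·tanφ')]
  = 6.0 / [19.2·cos40.2°·(1.38·sin40.2° − cos40.2°·tan26.3°)]
  = 6.0 / [19.2·0.7638·(1.38·0.6455 − 0.7638·0.4942)]
  = 6.0 / 7.5266 = 0.797 m

z = 0.80 m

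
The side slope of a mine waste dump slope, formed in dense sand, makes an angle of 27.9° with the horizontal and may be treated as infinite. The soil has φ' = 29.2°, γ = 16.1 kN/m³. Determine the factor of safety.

FS = 1.06

For a dry cohesionless infinite slope the factor of safety is FS = tanφ' / tanβ.
FS = tan29.2° / tan27.9° = 0.5589 / 0.5295 = 1.056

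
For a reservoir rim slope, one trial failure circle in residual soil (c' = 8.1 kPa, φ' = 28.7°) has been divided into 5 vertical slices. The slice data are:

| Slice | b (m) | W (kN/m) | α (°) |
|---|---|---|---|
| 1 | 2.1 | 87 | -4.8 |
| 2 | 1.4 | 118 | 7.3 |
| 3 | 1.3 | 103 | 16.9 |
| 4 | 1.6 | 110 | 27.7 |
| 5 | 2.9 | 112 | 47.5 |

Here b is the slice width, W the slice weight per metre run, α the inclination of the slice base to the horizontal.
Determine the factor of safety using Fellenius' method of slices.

FS = 2.04

Ordinary method of slices: FS = Σ[c'·Δl_i + (W_i cosα_i)·tanφ'] / Σ W_i sinα_i, with Δl_i = b_i / cosα_i.
Slice 1: Δl = 2.1/cos(-4.8°) = 2.107 m; N'_1 = 87·cos(-4.8°) = 86.7; c'Δl = 17.07; W sinα = -7.3
Slice 2: Δl = 1.4/cos7.3° = 1.411 m; N'_2 = 118·cos7.3° = 117.0; c'Δl = 11.43; W sinα = 15.0
Slice 3: Δl = 1.3/cos16.9° = 1.359 m; N'_3 = 103·cos16.9° = 98.6; c'Δl = 11.01; W sinα = 29.9
Slice 4: Δl = 1.6/cos27.7° = 1.807 m; N'_4 = 110·cos27.7° = 97.4; c'Δl = 14.64; W sinα = 51.1
Slice 5: Δl = 2.9/cos47.5° = 4.293 m; N'_5 = 112·cos47.5° = 75.7; c'Δl = 34.77; W sinα = 82.6
Σc'Δl = 88.9 kN/m; ΣN' = 475.3 kN/m; ΣW sinα = 171.4 kN/m
Resisting = 88.9 + 475.3·tan28.7° = 88.9 + 260.2 = 349.2 kN/m
FS = 349.2 / 171.4 = 2.038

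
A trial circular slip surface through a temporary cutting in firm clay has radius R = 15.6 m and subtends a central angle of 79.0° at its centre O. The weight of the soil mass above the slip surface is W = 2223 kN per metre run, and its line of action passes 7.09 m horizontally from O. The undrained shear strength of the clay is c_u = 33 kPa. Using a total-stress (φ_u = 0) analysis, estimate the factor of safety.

Taking moments about the centre O, the resisting moment is provided by the undrained shear strength acting along the arc:
Arc length L_a = R·θ = 15.6·(79.0°·π/180) = 15.6·1.3788 = 21.51 m
M_R = c_u·L_a·R = 33·21.51·15.6 = 11073.1 kN·m/m
M_D = W·d = 2223·7.09 = 15761.1 kN·m/m
FS = M_R / M_D = 11073.1 / 15761.1 = 0.703

FS = 0.70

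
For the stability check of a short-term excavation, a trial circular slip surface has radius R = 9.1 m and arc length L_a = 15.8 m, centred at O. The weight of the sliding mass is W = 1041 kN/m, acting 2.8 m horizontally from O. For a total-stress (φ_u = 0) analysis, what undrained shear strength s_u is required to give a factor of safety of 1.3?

FS = s_u·L_a·R / (W·d), so s_u = FS·W·d / (L_a·R).
s_u = 1.3·1041·2.8 / (15.80·9.1) = 3789.2 / 143.78 = 26.35 kPa

s_u = 26.4 kPa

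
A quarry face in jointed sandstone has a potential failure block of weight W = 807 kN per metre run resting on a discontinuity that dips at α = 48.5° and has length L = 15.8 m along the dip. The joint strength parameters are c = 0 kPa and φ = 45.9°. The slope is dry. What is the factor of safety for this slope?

FS = 0.91

Resolving the block weight along and normal to the plane and applying the Mohr–Coulomb strength on the joint:
N' = W cosα = 807·cos48.5° = 534.7 kN/m
Driving force T = W sinα = 807·sin48.5° = 604.4 kN/m
Resisting force R = c·L + N'·tanφ = 0·15.8 + 534.7·tan45.9° = 0.0 + 551.8 = 551.8 kN/m
FS = R / T = 551.8 / 604.4 = 0.913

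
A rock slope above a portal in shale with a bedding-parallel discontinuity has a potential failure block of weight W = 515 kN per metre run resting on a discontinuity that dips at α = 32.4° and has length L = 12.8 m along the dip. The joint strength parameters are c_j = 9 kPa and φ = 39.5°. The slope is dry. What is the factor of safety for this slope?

FS = 1.72

Resolving the block weight along and normal to the plane and applying the Mohr–Coulomb strength on the joint:
N' = W cosα = 515·cos32.4° = 434.8 kN/m
Driving force T = W sinα = 515·sin32.4° = 276.0 kN/m
Resisting force R = c_j·L + N'·tanφ = 9·12.8 + 434.8·tan39.5° = 115.2 + 358.4 = 473.6 kN/m
FS = R / T = 473.6 / 276.0 = 1.716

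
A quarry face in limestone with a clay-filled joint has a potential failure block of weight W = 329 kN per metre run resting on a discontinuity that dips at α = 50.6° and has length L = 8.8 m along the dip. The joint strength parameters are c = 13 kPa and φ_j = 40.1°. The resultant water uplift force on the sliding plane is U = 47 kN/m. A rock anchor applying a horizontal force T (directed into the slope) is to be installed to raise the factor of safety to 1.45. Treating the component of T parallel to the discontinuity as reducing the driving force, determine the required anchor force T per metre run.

T = 75 kN/m

Resolving forces along and normal to the sliding plane, with the horizontal anchor force T adding T·sinα to the effective normal force and T·cosα acting up the plane against the driving force:
FS = [cL + (W cosα − U + T sinα) tanφ_j] / [W sinα − T cosα]
Without the anchor: N' = 161.8 kN/m, driving T_d = 254.2 kN/m, resisting R = 13·8.8 + 161.8·tan40.1° = 250.7 kN/m, FS = 0.99.
Setting FS = 1.45 and solving for T:
1.45·(254.2 − T cos50.6°) = 250.7 + T sin50.6°·tan40.1°
T·(sin50.6°·tan40.1° + 1.45·cos50.6°) = 1.45·254.2 − 250.7
T·(0.7727·0.8421 + 1.45·0.6347) = 368.6 − 250.7 = 118.0
T·1.5711 = 118.0
T = 75.1 kN/m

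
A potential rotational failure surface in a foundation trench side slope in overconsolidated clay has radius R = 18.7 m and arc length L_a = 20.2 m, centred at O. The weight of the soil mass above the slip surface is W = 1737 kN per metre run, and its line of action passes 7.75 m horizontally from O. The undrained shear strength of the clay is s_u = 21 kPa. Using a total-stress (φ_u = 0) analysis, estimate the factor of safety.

FS = 0.59

Taking moments about the centre O, the resisting moment is provided by the undrained shear strength acting along the arc:
M_R = s_u·L_a·R = 21·20.20·18.7 = 7932.5 kN·m/m
M_D = W·d = 1737·7.75 = 13461.8 kN·m/m
FS = M_R / M_D = 7932.5 / 13461.8 = 0.589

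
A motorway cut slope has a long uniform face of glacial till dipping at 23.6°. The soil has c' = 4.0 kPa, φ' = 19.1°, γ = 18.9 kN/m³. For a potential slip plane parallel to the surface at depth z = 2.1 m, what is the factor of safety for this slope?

FS = 1.07

For an infinite slope with a slip plane parallel to the surface (no pore pressure): FS = [c' + γz cos²β tanφ'] / [γz sinβ cosβ].
γz = 18.9·2.1 = 39.69 kN/m²
Numerator = 4.0 + 39.69·cos²23.6°·tan19.1° = 4.0 + 39.69·0.8397·0.3463 = 15.541 kPa
Denominator = 39.69·sin23.6°·cos23.6° = 39.69·0.4003·0.9164 = 14.561 kPa
FS = 15.541 / 14.561 = 1.067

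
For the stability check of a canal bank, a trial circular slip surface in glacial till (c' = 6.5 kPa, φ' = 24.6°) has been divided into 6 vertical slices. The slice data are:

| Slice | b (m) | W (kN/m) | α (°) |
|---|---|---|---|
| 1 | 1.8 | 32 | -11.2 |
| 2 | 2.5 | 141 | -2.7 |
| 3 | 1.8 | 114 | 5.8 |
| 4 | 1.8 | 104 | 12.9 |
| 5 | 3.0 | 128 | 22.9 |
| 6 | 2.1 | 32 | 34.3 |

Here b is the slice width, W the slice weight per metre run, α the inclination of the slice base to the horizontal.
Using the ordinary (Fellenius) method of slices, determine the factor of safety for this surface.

FS = 3.71

Ordinary method of slices: FS = Σ[c'·Δl_i + (W_i cosα_i)·tanφ'] / Σ W_i sinα_i, with Δl_i = b_i / cosα_i.
Slice 1: Δl = 1.8/cos(-11.2°) = 1.835 m; N'_1 = 32·cos(-11.2°) = 31.4; c'Δl = 11.93; W sinα = -6.2
Slice 2: Δl = 2.5/cos(-2.7°) = 2.503 m; N'_2 = 141·cos(-2.7°) = 140.8; c'Δl = 16.27; W sinα = -6.6
Slice 3: Δl = 1.8/cos5.8° = 1.809 m; N'_3 = 114·cos5.8° = 113.4; c'Δl = 11.76; W sinα = 11.5
Slice 4: Δl = 1.8/cos12.9° = 1.847 m; N'_4 = 104·cos12.9° = 101.4; c'Δl = 12.00; W sinα = 23.2
Slice 5: Δl = 3.0/cos22.9° = 3.257 m; N'_5 = 128·cos22.9° = 117.9; c'Δl = 21.17; W sinα = 49.8
Slice 6: Δl = 2.1/cos34.3° = 2.542 m; N'_6 = 32·cos34.3° = 26.4; c'Δl = 16.52; W sinα = 18.0
Σc'Δl = 89.7 kN/m; ΣN' = 531.4 kN/m; ΣW sinα = 89.7 kN/m
Resisting = 89.7 + 531.4·tan24.6° = 89.7 + 243.3 = 332.9 kN/m
FS = 332.9 / 89.7 = 3.711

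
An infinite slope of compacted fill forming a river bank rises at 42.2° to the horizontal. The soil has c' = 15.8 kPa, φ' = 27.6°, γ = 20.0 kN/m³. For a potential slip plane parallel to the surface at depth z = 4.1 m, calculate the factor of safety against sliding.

FS = 0.96

For an infinite slope with a slip plane parallel to the surface (no pore pressure): FS = [c' + γz cos²β tanφ'] / [γz sinβ cosβ].
γz = 20.0·4.1 = 82.00 kN/m²
Numerator = 15.8 + 82.00·cos²42.2°·tan27.6° = 15.8 + 82.00·0.5488·0.5228 = 39.326 kPa
Denominator = 82.00·sin42.2°·cos42.2° = 82.00·0.6717·0.7408 = 40.804 kPa
FS = 39.326 / 40.804 = 0.964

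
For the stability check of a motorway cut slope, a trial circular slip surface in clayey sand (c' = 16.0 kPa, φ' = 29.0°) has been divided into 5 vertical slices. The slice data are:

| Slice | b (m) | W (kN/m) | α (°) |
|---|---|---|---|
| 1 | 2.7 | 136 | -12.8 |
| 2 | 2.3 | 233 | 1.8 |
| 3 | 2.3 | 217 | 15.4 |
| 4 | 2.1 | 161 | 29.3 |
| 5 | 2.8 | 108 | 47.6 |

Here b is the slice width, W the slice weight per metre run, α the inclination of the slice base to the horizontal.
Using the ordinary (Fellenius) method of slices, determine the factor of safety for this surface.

Ordinary method of slices: FS = Σ[c'·Δl_i + (W_i cosα_i)·tanφ'] / Σ W_i sinα_i, with Δl_i = b_i / cosα_i.
Slice 1: Δl = 2.7/cos(-12.8°) = 2.769 m; N'_1 = 136·cos(-12.8°) = 132.6; c'Δl = 44.30; W sinα = -30.1
Slice 2: Δl = 2.3/cos1.8° = 2.301 m; N'_2 = 233·cos1.8° = 232.9; c'Δl = 36.82; W sinα = 7.3
Slice 3: Δl = 2.3/cos15.4° = 2.386 m; N'_3 = 217·cos15.4° = 209.2; c'Δl = 38.17; W sinα = 57.6
Slice 4: Δl = 2.1/cos29.3° = 2.408 m; N'_4 = 161·cos29.3° = 140.4; c'Δl = 38.53; W sinα = 78.8
Slice 5: Δl = 2.8/cos47.6° = 4.152 m; N'_5 = 108·cos47.6° = 72.8; c'Δl = 66.44; W sinα = 79.8
Σc'Δl = 224.3 kN/m; ΣN' = 787.9 kN/m; ΣW sinα = 193.4 kN/m
Resisting = 224.3 + 787.9·tan29.0° = 224.3 + 436.8 = 661.0 kN/m
FS = 661.0 / 193.4 = 3.419

FS = 3.42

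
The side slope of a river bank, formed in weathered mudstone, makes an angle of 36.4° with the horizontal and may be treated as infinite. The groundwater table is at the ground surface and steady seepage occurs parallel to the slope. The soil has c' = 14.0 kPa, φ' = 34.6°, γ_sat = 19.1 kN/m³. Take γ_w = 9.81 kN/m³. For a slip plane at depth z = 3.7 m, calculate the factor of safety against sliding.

FS = 0.87

With seepage parallel to the slope and the water table at the surface, the effective normal stress on the slip plane uses the buoyant unit weight γ' = γ_sat − γ_w while the driving shear stress uses γ_sat:
FS = [c' + γ' z cos²β tanφ'] / [γ_sat z sinβ cosβ]
γ' = 19.1 − 9.81 = 9.29 kN/m³
Numerator = 14.0 + 9.29·3.7·cos²36.4°·tan34.6° = 14.0 + 9.29·3.7·0.6479·0.6899 = 29.362 kPa
Denominator = 19.1·3.7·sin36.4°·cos36.4° = 19.1·3.7·0.5934·0.8049 = 33.755 kPa
FS = 29.362 / 33.755 = 0.870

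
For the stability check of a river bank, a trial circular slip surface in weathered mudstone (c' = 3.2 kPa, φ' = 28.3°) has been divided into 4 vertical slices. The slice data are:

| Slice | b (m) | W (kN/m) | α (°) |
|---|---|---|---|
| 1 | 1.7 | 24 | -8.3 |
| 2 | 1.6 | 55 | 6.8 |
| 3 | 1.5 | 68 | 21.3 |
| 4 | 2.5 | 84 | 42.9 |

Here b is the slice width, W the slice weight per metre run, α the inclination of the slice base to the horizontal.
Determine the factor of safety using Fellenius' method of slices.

FS = 1.60

Ordinary method of slices: FS = Σ[c'·Δl_i + (W_i cosα_i)·tanφ'] / Σ W_i sinα_i, with Δl_i = b_i / cosα_i.
Slice 1: Δl = 1.7/cos(-8.3°) = 1.718 m; N'_1 = 24·cos(-8.3°) = 23.7; c'Δl = 5.50; W sinα = -3.5
Slice 2: Δl = 1.6/cos6.8° = 1.611 m; N'_2 = 55·cos6.8° = 54.6; c'Δl = 5.16; W sinα = 6.5
Slice 3: Δl = 1.5/cos21.3° = 1.610 m; N'_3 = 68·cos21.3° = 63.4; c'Δl = 5.15; W sinα = 24.7
Slice 4: Δl = 2.5/cos42.9° = 3.413 m; N'_4 = 84·cos42.9° = 61.5; c'Δl = 10.92; W sinα = 57.2
Σc'Δl = 26.7 kN/m; ΣN' = 203.3 kN/m; ΣW sinα = 84.9 kN/m
Resisting = 26.7 + 203.3·tan28.3° = 26.7 + 109.4 = 136.2 kN/m
FS = 136.2 / 84.9 = 1.603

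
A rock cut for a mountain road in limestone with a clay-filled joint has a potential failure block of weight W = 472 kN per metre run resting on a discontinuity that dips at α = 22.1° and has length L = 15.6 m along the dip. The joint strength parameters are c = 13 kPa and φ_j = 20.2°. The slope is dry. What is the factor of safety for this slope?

FS = 2.05

Resolving the block weight along and normal to the plane and applying the Mohr–Coulomb strength on the joint:
N' = W cosα = 472·cos22.1° = 437.3 kN/m
Driving force T = W sinα = 472·sin22.1° = 177.6 kN/m
Resisting force R = c·L + N'·tanφ_j = 13·15.6 + 437.3·tan20.2° = 202.8 + 160.9 = 363.7 kN/m
FS = R / T = 363.7 / 177.6 = 2.048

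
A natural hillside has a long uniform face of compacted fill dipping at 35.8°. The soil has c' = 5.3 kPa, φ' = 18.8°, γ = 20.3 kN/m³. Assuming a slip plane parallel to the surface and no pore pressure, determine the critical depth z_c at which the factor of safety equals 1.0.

z_c = 1.04 m

Setting FS = 1.00 in FS = [c' + γz cos²β tanφ'] / [γz sinβ cosβ] and solving for z:
z = c' / [γ cosβ (FS·sinβ − cosβ·tanφ')]
  = 5.3 / [20.3·cos35.8°·(1.00·sin35.8° − cos35.8°·tan18.8°)]
  = 5.3 / [20.3·0.8111·(1.00·0.5850 − 0.8111·0.3404)]
  = 5.3 / 5.0851 = 1.042 m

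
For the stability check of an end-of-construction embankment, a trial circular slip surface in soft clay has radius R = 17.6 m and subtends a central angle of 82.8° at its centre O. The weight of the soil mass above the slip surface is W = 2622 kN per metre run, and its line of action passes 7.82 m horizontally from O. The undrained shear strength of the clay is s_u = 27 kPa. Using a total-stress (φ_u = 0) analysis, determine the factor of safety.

FS = 0.59

Taking moments about the centre O, the resisting moment is provided by the undrained shear strength acting along the arc:
Arc length L_a = R·θ = 17.6·(82.8°·π/180) = 17.6·1.4451 = 25.43 m
M_R = s_u·L_a·R = 27·25.43·17.6 = 12086.4 kN·m/m
M_D = W·d = 2622·7.82 = 20504.0 kN·m/m
FS = M_R / M_D = 12086.4 / 20504.0 = 0.589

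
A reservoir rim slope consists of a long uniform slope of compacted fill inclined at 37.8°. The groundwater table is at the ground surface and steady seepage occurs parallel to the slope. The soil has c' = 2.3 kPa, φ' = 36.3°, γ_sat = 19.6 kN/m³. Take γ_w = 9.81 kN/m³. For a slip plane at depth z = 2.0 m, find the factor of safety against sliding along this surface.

FS = 0.59

With seepage parallel to the slope and the water table at the surface, the effective normal stress on the slip plane uses the buoyant unit weight γ' = γ_sat − γ_w while the driving shear stress uses γ_sat:
FS = [c' + γ' z cos²β tanφ'] / [γ_sat z sinβ cosβ]
γ' = 19.6 − 9.81 = 9.79 kN/m³
Numerator = 2.3 + 9.79·2.0·cos²37.8°·tan36.3° = 2.3 + 9.79·2.0·0.6243·0.7346 = 11.280 kPa
Denominator = 19.6·2.0·sin37.8°·cos37.8° = 19.6·2.0·0.6129·0.7902 = 18.984 kPa
FS = 11.280 / 18.984 = 0.594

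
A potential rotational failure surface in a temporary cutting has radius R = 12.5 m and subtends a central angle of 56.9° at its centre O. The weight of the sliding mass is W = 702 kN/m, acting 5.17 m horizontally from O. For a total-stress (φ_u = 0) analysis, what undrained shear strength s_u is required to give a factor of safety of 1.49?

FS = s_u·L_a·R / (W·d), so s_u = FS·W·d / (L_a·R).
Arc length L_a = R·θ = 12.5·(56.9°·π/180) = 12.5·0.9931 = 12.41 m
s_u = 1.49·702·5.17 / (12.41·12.5) = 5407.7 / 155.17 = 34.85 kPa

s_u = 34.9 kPa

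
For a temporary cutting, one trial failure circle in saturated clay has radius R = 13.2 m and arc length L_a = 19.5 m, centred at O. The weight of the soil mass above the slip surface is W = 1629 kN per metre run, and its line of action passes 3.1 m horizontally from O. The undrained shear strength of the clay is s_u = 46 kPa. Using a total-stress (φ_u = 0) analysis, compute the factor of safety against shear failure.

Taking moments about the centre O, the resisting moment is provided by the undrained shear strength acting along the arc:
M_R = s_u·L_a·R = 46·19.50·13.2 = 11840.4 kN·m/m
M_D = W·d = 1629·3.1 = 5049.9 kN·m/m
FS = M_R / M_D = 11840.4 / 5049.9 = 2.345

FS = 2.34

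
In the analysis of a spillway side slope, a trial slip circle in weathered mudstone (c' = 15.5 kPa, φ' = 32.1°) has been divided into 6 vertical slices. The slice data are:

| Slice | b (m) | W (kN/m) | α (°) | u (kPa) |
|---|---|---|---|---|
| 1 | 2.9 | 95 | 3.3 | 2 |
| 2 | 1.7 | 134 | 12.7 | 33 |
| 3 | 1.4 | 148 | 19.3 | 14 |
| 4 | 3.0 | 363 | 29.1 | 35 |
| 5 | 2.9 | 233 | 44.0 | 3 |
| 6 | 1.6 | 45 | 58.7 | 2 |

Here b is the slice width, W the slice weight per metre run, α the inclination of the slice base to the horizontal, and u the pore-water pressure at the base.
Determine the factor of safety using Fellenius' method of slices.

FS = 1.45

Ordinary method of slices: FS = Σ[c'·Δl_i + (W_i cosα_i − u_i·Δl_i)·tanφ'] / Σ W_i sinα_i, with Δl_i = b_i / cosα_i.
Slice 1: Δl = 2.9/cos3.3° = 2.905 m; N'_1 = 95·cos3.3° − 2·2.905 = 89.0; c'Δl = 45.02; W sinα = 5.5
Slice 2: Δl = 1.7/cos12.7° = 1.743 m; N'_2 = 134·cos12.7° − 33·1.743 = 73.2; c'Δl = 27.01; W sinα = 29.5
Slice 3: Δl = 1.4/cos19.3° = 1.483 m; N'_3 = 148·cos19.3° − 14·1.483 = 118.9; c'Δl = 22.99; W sinα = 48.9
Slice 4: Δl = 3.0/cos29.1° = 3.433 m; N'_4 = 363·cos29.1° − 35·3.433 = 197.0; c'Δl = 53.22; W sinα = 176.5
Slice 5: Δl = 2.9/cos44.0° = 4.031 m; N'_5 = 233·cos44.0° − 3·4.031 = 155.5; c'Δl = 62.49; W sinα = 161.9
Slice 6: Δl = 1.6/cos58.7° = 3.080 m; N'_6 = 45·cos58.7° − 2·3.080 = 17.2; c'Δl = 47.74; W sinα = 38.5
Σc'Δl = 258.5 kN/m; ΣN' = 650.9 kN/m; ΣW sinα = 460.7 kN/m
Resisting = 258.5 + 650.9·tan32.1° = 258.5 + 408.3 = 666.8 kN/m
FS = 666.8 / 460.7 = 1.447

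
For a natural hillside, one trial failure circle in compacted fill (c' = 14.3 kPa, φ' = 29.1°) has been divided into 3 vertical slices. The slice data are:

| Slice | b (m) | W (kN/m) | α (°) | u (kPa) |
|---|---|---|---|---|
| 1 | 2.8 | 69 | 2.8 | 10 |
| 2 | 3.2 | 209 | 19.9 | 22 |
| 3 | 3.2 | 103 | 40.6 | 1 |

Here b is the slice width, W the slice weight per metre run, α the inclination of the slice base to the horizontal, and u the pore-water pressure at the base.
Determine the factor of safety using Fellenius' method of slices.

FS = 1.98

Ordinary method of slices: FS = Σ[c'·Δl_i + (W_i cosα_i − u_i·Δl_i)·tanφ'] / Σ W_i sinα_i, with Δl_i = b_i / cosα_i.
Slice 1: Δl = 2.8/cos2.8° = 2.803 m; N'_1 = 69·cos2.8° − 10·2.803 = 40.9; c'Δl = 40.09; W sinα = 3.4
Slice 2: Δl = 3.2/cos19.9° = 3.403 m; N'_2 = 209·cos19.9° − 22·3.403 = 121.6; c'Δl = 48.67; W sinα = 71.1
Slice 3: Δl = 3.2/cos40.6° = 4.215 m; N'_3 = 103·cos40.6° − 1·4.215 = 74.0; c'Δl = 60.27; W sinα = 67.0
Σc'Δl = 149.0 kN/m; ΣN' = 236.5 kN/m; ΣW sinα = 141.5 kN/m
Resisting = 149.0 + 236.5·tan29.1° = 149.0 + 131.6 = 280.7 kN/m
FS = 280.7 / 141.5 = 1.983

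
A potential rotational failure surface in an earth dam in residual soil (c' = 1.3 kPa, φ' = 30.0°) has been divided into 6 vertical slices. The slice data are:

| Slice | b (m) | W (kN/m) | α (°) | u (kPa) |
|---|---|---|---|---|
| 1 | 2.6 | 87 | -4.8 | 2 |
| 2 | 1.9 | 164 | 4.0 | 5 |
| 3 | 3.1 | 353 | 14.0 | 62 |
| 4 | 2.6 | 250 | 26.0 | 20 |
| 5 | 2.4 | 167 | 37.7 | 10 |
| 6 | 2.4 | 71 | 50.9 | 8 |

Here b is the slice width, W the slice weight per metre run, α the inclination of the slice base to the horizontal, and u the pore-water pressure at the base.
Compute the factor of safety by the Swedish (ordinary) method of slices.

Ordinary method of slices: FS = Σ[c'·Δl_i + (W_i cosα_i − u_i·Δl_i)·tanφ'] / Σ W_i sinα_i, with Δl_i = b_i / cosα_i.
Slice 1: Δl = 2.6/cos(-4.8°) = 2.609 m; N'_1 = 87·cos(-4.8°) − 2·2.609 = 81.5; c'Δl = 3.39; W sinα = -7.3
Slice 2: Δl = 1.9/cos4.0° = 1.905 m; N'_2 = 164·cos4.0° − 5·1.905 = 154.1; c'Δl = 2.48; W sinα = 11.4
Slice 3: Δl = 3.1/cos14.0° = 3.195 m; N'_3 = 353·cos14.0° − 62·3.195 = 144.4; c'Δl = 4.15; W sinα = 85.4
Slice 4: Δl = 2.6/cos26.0° = 2.893 m; N'_4 = 250·cos26.0° − 20·2.893 = 166.8; c'Δl = 3.76; W sinα = 109.6
Slice 5: Δl = 2.4/cos37.7° = 3.033 m; N'_5 = 167·cos37.7° − 10·3.033 = 101.8; c'Δl = 3.94; W sinα = 102.1
Slice 6: Δl = 2.4/cos50.9° = 3.805 m; N'_6 = 71·cos50.9° − 8·3.805 = 14.3; c'Δl = 4.95; W sinα = 55.1
Σc'Δl = 22.7 kN/m; ΣN' = 663.0 kN/m; ΣW sinα = 356.4 kN/m
Resisting = 22.7 + 663.0·tan30.0° = 22.7 + 382.8 = 405.4 kN/m
FS = 405.4 / 356.4 = 1.138

FS = 1.14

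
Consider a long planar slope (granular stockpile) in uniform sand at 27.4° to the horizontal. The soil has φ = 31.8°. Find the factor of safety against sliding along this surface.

For a dry cohesionless infinite slope the factor of safety is FS = tanφ / tanβ.
FS = tan31.8° / tan27.4° = 0.6200 / 0.5184 = 1.196

FS = 1.20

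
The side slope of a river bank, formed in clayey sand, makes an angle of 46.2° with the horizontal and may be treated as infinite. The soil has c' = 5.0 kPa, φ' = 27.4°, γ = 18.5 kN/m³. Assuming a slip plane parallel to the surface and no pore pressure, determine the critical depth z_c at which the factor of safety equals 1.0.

z_c = 1.08 m

Setting FS = 1.00 in FS = [c' + γz cos²β tanφ'] / [γz sinβ cosβ] and solving for z:
z = c' / [γ cosβ (FS·sinβ − cosβ·tanφ')]
  = 5.0 / [18.5·cos46.2°·(1.00·sin46.2° − cos46.2°·tan27.4°)]
  = 5.0 / [18.5·0.6921·(1.00·0.7218 − 0.6921·0.5184)]
  = 5.0 / 4.6479 = 1.076 m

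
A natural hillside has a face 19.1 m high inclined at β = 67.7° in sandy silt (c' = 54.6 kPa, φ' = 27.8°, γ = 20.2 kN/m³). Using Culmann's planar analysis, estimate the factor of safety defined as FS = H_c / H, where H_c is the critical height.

FS = 1.99

H_c = (4c'/γ) · sinβ cosφ' / [1 − cos(β − φ')]
    = (4·54.6/20.2) · sin67.7°·cos27.8° / [1 − cos39.9°]
    = 10.812 · 0.8184 / 0.2328 = 38.00 m
FS = H_c / H = 38.00 / 19.1 = 1.990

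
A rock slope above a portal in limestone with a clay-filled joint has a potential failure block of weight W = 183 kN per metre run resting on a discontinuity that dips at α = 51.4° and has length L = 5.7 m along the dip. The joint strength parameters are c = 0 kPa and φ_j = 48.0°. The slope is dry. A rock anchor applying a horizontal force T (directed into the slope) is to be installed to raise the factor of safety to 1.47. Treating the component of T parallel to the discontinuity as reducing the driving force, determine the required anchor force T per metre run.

Resolving forces along and normal to the sliding plane, with the horizontal anchor force T adding T·sinα to the effective normal force and T·cosα acting up the plane against the driving force:
FS = [cL + (W cosα + T sinα) tanφ_j] / [W sinα − T cosα]
Without the anchor: N' = 114.2 kN/m, driving T_d = 143.0 kN/m, resisting R = 0·5.7 + 114.2·tan48.0° = 126.8 kN/m, FS = 0.89.
Setting FS = 1.47 and solving for T:
1.47·(143.0 − T cos51.4°) = 126.8 + T sin51.4°·tan48.0°
T·(sin51.4°·tan48.0° + 1.47·cos51.4°) = 1.47·143.0 − 126.8
T·(0.7815·1.1106 + 1.47·0.6239) = 210.2 − 126.8 = 83.4
T·1.7851 = 83.4
T = 46.7 kN/m

T = 47 kN/m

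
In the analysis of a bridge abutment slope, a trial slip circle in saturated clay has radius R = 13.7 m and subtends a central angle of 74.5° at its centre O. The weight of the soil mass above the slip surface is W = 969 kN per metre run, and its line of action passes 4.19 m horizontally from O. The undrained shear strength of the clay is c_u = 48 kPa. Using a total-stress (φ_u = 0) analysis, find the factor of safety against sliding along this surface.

FS = 2.89

Taking moments about the centre O, the resisting moment is provided by the undrained shear strength acting along the arc:
Arc length L_a = R·θ = 13.7·(74.5°·π/180) = 13.7·1.3003 = 17.81 m
M_R = c_u·L_a·R = 48·17.81·13.7 = 11714.3 kN·m/m
M_D = W·d = 969·4.19 = 4060.1 kN·m/m
FS = M_R / M_D = 11714.3 / 4060.1 = 2.885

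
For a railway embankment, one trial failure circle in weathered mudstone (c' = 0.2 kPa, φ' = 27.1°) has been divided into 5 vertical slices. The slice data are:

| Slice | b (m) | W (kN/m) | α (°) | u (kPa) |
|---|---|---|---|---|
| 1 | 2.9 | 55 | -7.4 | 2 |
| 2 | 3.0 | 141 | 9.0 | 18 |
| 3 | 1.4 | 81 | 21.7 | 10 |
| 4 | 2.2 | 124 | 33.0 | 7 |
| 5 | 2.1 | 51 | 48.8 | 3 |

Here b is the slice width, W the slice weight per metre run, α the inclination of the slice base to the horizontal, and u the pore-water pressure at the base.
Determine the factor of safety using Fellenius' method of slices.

FS = 1.05

Ordinary method of slices: FS = Σ[c'·Δl_i + (W_i cosα_i − u_i·Δl_i)·tanφ'] / Σ W_i sinα_i, with Δl_i = b_i / cosα_i.
Slice 1: Δl = 2.9/cos(-7.4°) = 2.924 m; N'_1 = 55·cos(-7.4°) − 2·2.924 = 48.7; c'Δl = 0.58; W sinα = -7.1
Slice 2: Δl = 3.0/cos9.0° = 3.037 m; N'_2 = 141·cos9.0° − 18·3.037 = 84.6; c'Δl = 0.61; W sinα = 22.1
Slice 3: Δl = 1.4/cos21.7° = 1.507 m; N'_3 = 81·cos21.7° − 10·1.507 = 60.2; c'Δl = 0.30; W sinα = 29.9
Slice 4: Δl = 2.2/cos33.0° = 2.623 m; N'_4 = 124·cos33.0° − 7·2.623 = 85.6; c'Δl = 0.52; W sinα = 67.5
Slice 5: Δl = 2.1/cos48.8° = 3.188 m; N'_5 = 51·cos48.8° − 3·3.188 = 24.0; c'Δl = 0.64; W sinα = 38.4
Σc'Δl = 2.7 kN/m; ΣN' = 303.1 kN/m; ΣW sinα = 150.8 kN/m
Resisting = 2.7 + 303.1·tan27.1° = 2.7 + 155.1 = 157.8 kN/m
FS = 157.8 / 150.8 = 1.046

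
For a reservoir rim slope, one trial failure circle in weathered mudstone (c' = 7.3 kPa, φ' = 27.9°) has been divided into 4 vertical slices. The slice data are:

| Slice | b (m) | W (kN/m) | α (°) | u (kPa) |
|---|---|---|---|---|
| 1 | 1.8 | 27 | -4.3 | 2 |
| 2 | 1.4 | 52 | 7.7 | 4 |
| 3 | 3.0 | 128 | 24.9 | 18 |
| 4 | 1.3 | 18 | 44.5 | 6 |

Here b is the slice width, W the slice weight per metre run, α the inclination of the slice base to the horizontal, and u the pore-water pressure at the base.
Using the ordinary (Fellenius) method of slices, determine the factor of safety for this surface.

Ordinary method of slices: FS = Σ[c'·Δl_i + (W_i cosα_i − u_i·Δl_i)·tanφ'] / Σ W_i sinα_i, with Δl_i = b_i / cosα_i.
Slice 1: Δl = 1.8/cos(-4.3°) = 1.805 m; N'_1 = 27·cos(-4.3°) − 2·1.805 = 23.3; c'Δl = 13.18; W sinα = -2.0
Slice 2: Δl = 1.4/cos7.7° = 1.413 m; N'_2 = 52·cos7.7° − 4·1.413 = 45.9; c'Δl = 10.31; W sinα = 7.0
Slice 3: Δl = 3.0/cos24.9° = 3.307 m; N'_3 = 128·cos24.9° − 18·3.307 = 56.6; c'Δl = 24.14; W sinα = 53.9
Slice 4: Δl = 1.3/cos44.5° = 1.823 m; N'_4 = 18·cos44.5° − 6·1.823 = 1.9; c'Δl = 13.31; W sinα = 12.6
Σc'Δl = 60.9 kN/m; ΣN' = 127.7 kN/m; ΣW sinα = 71.5 kN/m
Resisting = 60.9 + 127.7·tan27.9° = 60.9 + 67.6 = 128.5 kN/m
FS = 128.5 / 71.5 = 1.799

FS = 1.80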